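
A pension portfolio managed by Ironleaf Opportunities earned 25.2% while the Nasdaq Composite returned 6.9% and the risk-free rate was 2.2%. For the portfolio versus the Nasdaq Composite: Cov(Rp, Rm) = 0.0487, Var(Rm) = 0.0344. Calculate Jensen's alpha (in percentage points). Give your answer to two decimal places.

16.35

β = Cov / Var = 0.0487 / 0.0344 = 1.4157
E[R] = Rf + β(Rm − Rf) = 2.2% + 1.4157 × (6.9% − 2.2%) = 8.8538%
α = Rp − E[R] = 25.2% − 8.8538% = 16.3462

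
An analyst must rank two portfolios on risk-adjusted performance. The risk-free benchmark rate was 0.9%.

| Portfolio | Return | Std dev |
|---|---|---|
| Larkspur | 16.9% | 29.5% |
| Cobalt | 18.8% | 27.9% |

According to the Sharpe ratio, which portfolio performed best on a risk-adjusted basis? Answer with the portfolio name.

Cobalt

Larkspur: Sharpe ratio = (16.9% − 0.9%) / 29.5% = 0.542
Cobalt: Sharpe ratio = (18.8% − 0.9%) / 27.9% = 0.642
Highest: Cobalt (0.642).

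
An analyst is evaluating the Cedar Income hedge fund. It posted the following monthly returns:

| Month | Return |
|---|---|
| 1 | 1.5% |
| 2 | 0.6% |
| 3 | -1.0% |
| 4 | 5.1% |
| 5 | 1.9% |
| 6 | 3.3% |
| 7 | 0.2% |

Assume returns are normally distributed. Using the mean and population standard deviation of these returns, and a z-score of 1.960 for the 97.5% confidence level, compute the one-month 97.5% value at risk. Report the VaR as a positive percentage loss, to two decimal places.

Mean return r̄ = 11.60 / 7 = 1.6571%
Population std dev = √[24.9371 / 7] = 1.8874%
VaR = −(r̄ − z·σ) = −(1.6571 − 1.960 × 1.8874) = −(-2.0422) = 2.0422%

2.04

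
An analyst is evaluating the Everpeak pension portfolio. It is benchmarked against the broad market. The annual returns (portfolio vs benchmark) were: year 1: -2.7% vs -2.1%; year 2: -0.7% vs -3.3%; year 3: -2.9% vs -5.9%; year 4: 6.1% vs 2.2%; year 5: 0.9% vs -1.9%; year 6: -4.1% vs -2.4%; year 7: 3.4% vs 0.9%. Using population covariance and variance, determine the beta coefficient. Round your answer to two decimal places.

1.16

r̄p = 0.0000%,  r̄m = -1.7857%
Cov = Σ(rp − r̄p)(rm − r̄m) / 7 = 7.1000
Var(rm) = Σ(rm − r̄m)² / 7 = 6.1155
β = Cov / Var = 7.1000 / 6.1155 = 1.1610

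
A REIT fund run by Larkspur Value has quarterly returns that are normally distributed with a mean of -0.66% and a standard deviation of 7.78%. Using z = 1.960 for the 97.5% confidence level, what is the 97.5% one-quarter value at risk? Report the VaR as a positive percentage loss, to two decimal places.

15.91

VaR (as % loss) = −(μ − z·σ) = −(-0.66% − 1.960 × 7.78%) = −(-15.9088%) = 15.9088%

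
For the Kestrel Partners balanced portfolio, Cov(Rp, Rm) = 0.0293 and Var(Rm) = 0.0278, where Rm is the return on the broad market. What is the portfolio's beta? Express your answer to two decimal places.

1.05

β = Cov(Rp, Rm) / Var(Rm) = 0.0293 / 0.0278 = 1.0540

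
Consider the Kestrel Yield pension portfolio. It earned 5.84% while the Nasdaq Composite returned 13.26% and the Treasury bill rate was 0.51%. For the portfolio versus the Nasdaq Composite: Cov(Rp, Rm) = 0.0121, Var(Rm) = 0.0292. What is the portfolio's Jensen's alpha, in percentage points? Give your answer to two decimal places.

0.05

β = Cov / Var = 0.0121 / 0.0292 = 0.4144
E[R] = Rf + β(Rm − Rf) = 0.51% + 0.4144 × (13.26% − 0.51%) = 5.7936%
α = Rp − E[R] = 5.84% − 5.7936% = 0.0464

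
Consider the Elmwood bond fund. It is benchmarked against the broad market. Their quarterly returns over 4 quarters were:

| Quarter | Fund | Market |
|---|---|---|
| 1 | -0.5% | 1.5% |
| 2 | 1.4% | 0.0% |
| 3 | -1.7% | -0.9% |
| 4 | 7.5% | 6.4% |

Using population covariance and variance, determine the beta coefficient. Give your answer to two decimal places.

r̄p = 1.6750%,  r̄m = 1.7500%
Cov = Σ(rp − r̄p)(rm − r̄m) / 4 = 9.2638
Var(rm) = Σ(rm − r̄m)² / 4 = 7.9425
β = Cov / Var = 9.2638 / 7.9425 = 1.1664

1.17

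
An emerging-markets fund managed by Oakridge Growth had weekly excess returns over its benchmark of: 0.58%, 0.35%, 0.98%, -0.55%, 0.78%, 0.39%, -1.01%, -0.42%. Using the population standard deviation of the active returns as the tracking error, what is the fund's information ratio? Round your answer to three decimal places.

μ = (0.58 + 0.35 + 0.98 − 0.55 + 0.78 + 0.39 − 1.01 − 0.42) / 8 = 1.100 / 8 = 0.1375%
Population σ = √[Σ(r − μ)² / 8] = √[3.5276 / 8] = √0.4410 = 0.6641%
IR = μ / tracking error = 0.1375 / 0.6641 = 0.2070

0.207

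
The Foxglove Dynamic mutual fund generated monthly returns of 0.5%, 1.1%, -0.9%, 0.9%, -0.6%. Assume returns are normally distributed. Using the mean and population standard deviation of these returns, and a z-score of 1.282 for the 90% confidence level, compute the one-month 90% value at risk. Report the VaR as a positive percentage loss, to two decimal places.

0.83

Mean return r̄ = 1.00 / 5 = 0.2000%
Σ(r − r̄)² = 3.2400; population σ = √(3.2400/5) = 0.8050%
VaR = −(r̄ − z·σ) = −(0.2000 − 1.282 × 0.8050) = −(-0.8320) = 0.8320%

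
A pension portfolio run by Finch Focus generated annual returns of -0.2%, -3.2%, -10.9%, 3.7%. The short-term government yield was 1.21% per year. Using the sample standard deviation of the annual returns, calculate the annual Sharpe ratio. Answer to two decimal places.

r̄ = (-0.2 − 3.2 − 10.9 + 3.7) / 4 = -2.6500%
Sample σ = √[Σ(r − r̄)² / 3] = √[114.6900 / 3] = √38.2300 = 6.1830%
Sharpe = (r̄ − rf) / σ = (-2.6500 − 1.21) / 6.1830 = -3.8600 / 6.1830 = -0.6243

-0.62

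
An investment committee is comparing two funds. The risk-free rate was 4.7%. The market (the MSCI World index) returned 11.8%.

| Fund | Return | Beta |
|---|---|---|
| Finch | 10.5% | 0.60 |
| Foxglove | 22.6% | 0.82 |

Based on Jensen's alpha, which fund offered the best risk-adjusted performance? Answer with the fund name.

Foxglove

Finch: α = 10.5% − [4.7% + 0.60 × (11.8% − 4.7%)] = 1.540
Foxglove: α = 22.6% − [4.7% + 0.82 × (11.8% − 4.7%)] = 12.078
Highest: Foxglove (12.078).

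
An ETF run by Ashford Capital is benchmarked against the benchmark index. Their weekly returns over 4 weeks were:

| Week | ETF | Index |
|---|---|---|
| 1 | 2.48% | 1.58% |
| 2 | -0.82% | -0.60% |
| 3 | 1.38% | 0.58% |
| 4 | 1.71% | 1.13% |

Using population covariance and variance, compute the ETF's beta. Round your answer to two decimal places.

r̄p = 1.1875%,  r̄m = 0.6725%
Cov = Σ(rp − r̄p)(rm − r̄m) / 4 = 0.9872
Var(rm) = Σ(rm − r̄m)² / 4 = 0.6652
β = Cov / Var = 0.9872 / 0.6652 = 1.4841

1.48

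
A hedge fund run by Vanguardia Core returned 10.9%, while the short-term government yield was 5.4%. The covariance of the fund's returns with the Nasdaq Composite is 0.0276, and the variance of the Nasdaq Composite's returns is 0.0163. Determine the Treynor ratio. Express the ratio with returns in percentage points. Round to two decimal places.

3.25

β = Cov / Var = 0.0276 / 0.0163 = 1.6933
Treynor = (Rp − Rf) / β = (10.9% − 5.4%) / 1.6933 = 5.50 / 1.6933 = 3.2481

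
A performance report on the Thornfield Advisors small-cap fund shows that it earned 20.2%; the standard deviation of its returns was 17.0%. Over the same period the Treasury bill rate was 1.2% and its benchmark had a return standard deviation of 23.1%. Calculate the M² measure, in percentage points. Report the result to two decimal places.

27.02

Sharpe = (Rp − Rf) / σp = (20.2% − 1.2%) / 17.0% = 1.1176
M² = Rf + Sharpe × σm = 1.2% + 1.1176 × 23.1% = 27.0166%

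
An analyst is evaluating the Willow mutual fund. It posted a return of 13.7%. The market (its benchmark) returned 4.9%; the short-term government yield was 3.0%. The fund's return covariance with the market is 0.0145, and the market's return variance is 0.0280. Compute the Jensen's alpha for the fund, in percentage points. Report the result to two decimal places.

β = Cov / Var = 0.0145 / 0.0280 = 0.5179
E[R] = Rf + β(Rm − Rf) = 3.0% + 0.5179 × (4.9% − 3.0%) = 3.9840%
α = Rp − E[R] = 13.7% − 3.9840% = 9.7160

9.72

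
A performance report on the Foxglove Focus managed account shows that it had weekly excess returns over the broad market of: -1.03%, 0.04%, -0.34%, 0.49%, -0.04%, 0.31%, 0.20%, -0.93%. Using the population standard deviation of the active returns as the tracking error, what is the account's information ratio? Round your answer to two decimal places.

Mean return r̄ = -1.300 / 8 = -0.1625%
Σ(r − r̄)² = (-1.03 − (-0.1625))² + (0.04 − (-0.1625))² + (-0.34 − (-0.1625))² + … = 2.2096
σ = √[2.2096 / 8] = 0.5255%
IR = r̄ / tracking error = -0.1625 / 0.5255 = -0.3092

-0.31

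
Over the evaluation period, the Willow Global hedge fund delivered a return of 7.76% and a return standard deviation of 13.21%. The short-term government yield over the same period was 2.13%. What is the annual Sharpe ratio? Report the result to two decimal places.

0.43

Sharpe = (Rp − Rf) / σp = (7.76% − 2.13%) / 13.21% = 5.63% / 13.21% = 0.4262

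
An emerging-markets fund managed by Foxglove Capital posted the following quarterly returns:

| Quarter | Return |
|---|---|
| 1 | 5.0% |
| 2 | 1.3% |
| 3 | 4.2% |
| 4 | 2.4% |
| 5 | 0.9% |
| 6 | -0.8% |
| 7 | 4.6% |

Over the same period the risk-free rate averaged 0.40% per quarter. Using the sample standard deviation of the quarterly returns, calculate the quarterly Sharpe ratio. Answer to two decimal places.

0.97

r̄ = (5 + 1.3 + 4.2 + 2.4 + 0.9 − 0.8 + 4.6) / 7 = 17.60 / 7 = 2.5143%
Sample σ = √[Σ(r − r̄)² / 6] = √[28.4486 / 6] = √4.7414 = 2.1775%
Sharpe = (r̄ − rf) / σ = (2.5143 − 0.4) / 2.1775 = 2.1143 / 2.1775 = 0.9710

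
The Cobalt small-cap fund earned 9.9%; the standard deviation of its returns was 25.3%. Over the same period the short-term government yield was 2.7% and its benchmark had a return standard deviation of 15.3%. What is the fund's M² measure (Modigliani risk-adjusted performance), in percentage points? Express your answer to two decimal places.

7.05

Sharpe = (Rp − Rf) / σp = (9.9% − 2.7%) / 25.3% = 0.2846
M² = Rf + Sharpe × σm = 2.7% + 0.2846 × 15.3% = 7.0544%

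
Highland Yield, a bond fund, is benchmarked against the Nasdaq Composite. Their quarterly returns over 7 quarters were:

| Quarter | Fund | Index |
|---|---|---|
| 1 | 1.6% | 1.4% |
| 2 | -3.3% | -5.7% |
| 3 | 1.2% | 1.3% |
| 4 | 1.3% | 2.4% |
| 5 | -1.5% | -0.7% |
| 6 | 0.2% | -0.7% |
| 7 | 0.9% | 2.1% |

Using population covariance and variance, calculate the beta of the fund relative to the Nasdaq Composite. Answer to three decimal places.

0.603

r̄p = 0.0571%,  r̄m = 0.0143%
Cov = Σ(rp − r̄p)(rm − r̄m) / 7 = 4.0749
Var(rm) = Σ(rm − r̄m)² / 7 = 6.7555
β = Cov / Var = 4.0749 / 6.7555 = 0.6032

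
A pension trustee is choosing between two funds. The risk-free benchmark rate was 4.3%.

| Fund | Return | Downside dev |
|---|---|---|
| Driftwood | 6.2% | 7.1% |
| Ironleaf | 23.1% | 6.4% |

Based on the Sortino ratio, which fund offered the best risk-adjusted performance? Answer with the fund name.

Driftwood: Sortino ratio = (6.2% − 4.3%) / 7.1% = 0.268
Ironleaf: Sortino ratio = (23.1% − 4.3%) / 6.4% = 2.938
Highest: Ironleaf (2.938).

Ironleaf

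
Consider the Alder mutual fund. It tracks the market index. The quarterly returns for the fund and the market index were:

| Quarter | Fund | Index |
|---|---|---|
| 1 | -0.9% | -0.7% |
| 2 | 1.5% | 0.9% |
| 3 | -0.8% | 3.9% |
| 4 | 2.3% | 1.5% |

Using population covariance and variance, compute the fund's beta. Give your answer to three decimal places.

-0.058

r̄p = 0.5250%,  r̄m = 1.4000%
Cov = Σ(rp − r̄p)(rm − r̄m) / 4 = -0.1575
Var(rm) = Σ(rm − r̄m)² / 4 = 2.7300
β = Cov / Var = -0.1575 / 2.7300 = -0.0577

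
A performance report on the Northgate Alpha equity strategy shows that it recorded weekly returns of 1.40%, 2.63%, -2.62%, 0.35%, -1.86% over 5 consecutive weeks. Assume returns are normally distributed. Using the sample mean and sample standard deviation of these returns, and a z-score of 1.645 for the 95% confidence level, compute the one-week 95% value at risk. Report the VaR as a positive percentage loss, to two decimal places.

μ = (1.4 + 2.63 − 2.62 + 0.35 − 1.86) / 5 = -0.0200%
Σ(r − μ)² = 19.3214; sample σ = √(19.3214/4) = 2.1978%
VaR = −(μ − z·σ) = −(-0.0200 − 1.645 × 2.1978) = −(-3.6354) = 3.6354%

3.64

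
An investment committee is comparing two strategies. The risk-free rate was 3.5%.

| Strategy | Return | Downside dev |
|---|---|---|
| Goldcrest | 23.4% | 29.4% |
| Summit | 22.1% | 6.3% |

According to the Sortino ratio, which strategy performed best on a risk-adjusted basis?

Summit

Goldcrest: Sortino ratio = (23.4% − 3.5%) / 29.4% = 0.677
Summit: Sortino ratio = (22.1% − 3.5%) / 6.3% = 2.952
Highest: Summit (2.952).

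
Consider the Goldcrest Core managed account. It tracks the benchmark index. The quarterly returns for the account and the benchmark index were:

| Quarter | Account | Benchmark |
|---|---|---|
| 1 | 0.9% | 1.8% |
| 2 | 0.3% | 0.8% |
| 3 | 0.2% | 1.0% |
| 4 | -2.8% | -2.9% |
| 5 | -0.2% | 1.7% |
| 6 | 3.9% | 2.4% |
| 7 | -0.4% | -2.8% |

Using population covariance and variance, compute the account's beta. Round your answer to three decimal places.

r̄p = 0.2714%,  r̄m = 0.2857%
Cov = Σ(rp − r̄p)(rm − r̄m) / 7 = 2.8253
Var(rm) = Σ(rm − r̄m)² / 7 = 4.1727
β = Cov / Var = 2.8253 / 4.1727 = 0.6771

0.677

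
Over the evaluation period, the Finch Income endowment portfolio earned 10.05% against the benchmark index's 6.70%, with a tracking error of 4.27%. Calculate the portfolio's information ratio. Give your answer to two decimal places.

0.78

IR = (Rp − Rb) / TE = (10.05% − 6.70%) / 4.27% = 3.35% / 4.27% = 0.7845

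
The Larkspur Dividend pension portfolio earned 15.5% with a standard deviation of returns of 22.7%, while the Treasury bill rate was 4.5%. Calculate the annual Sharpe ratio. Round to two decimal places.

0.48

Sharpe = (Rp − Rf) / σp = (15.5% − 4.5%) / 22.7% = 11.00% / 22.7% = 0.4846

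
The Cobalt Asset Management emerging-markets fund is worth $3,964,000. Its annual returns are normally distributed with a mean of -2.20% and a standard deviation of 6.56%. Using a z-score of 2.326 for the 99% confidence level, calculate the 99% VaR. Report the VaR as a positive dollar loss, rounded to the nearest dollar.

$692,057

Return at the 99% tail: μ − z·σ = -2.20% − 2.326 × 6.56% = -2.2 − 15.25856 = -17.45856%
VaR = −(-17.45856%) × $3,964,000 = 17.45856% × $3,964,000 = $692,057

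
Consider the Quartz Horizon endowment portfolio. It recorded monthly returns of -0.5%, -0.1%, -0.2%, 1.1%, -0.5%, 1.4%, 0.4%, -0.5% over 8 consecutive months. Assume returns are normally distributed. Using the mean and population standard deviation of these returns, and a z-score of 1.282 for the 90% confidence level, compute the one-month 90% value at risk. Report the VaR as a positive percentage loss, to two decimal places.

0.77

r̄ = (-0.5 − 0.1 − 0.2 + 1.1 − 0.5 + 1.4 + 0.4 − 0.5) / 8 = 1.10 / 8 = 0.1375%
Σ(r − r̄)² = (-0.5 − 0.1375)² + (-0.1 − 0.1375)² + (-0.2 − 0.1375)² + … = 3.9788
population σ = √(3.9788 / 8) = √0.4974 = 0.7053%
VaR = −(r̄ − z·σ) = −(0.1375 − 1.282 × 0.7053) = −(-0.7667) = 0.7667%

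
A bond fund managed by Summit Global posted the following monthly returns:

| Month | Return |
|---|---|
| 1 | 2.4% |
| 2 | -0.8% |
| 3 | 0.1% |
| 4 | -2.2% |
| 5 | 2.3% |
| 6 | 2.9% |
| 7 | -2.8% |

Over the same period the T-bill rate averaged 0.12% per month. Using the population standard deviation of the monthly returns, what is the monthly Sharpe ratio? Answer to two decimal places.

r̄ = (2.4 − 0.8 + 0.1 − 2.2 + 2.3 + 2.9 − 2.8) / 7 = 1.90 / 7 = 0.2714%
Σ(r − r̄)² = 32.2743; population σ = √(32.2743/7) = 2.1472%
Sharpe = (r̄ − rf) / σ = (0.2714 − 0.12) / 2.1472 = 0.1514 / 2.1472 = 0.0705

0.07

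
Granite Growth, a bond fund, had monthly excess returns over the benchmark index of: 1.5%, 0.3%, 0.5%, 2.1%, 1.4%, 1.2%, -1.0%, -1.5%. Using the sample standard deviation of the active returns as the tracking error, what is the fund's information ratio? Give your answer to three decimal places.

r̄ = (1.5 + 0.3 + 0.5 + 2.1 + 1.4 + 1.2 − 1 − 1.5) / 8 = 0.5625%
Σ(r − r̄)² = 11.1188; sample σ = √(11.1188/7) = 1.2603%
IR = r̄ / tracking error = 0.5625 / 1.2603 = 0.4463

0.446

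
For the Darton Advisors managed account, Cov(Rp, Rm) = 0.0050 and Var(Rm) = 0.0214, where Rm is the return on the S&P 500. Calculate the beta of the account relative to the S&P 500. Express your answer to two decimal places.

0.23

β = Cov(Rp, Rm) / Var(Rm) = 0.0050 / 0.0214 = 0.2336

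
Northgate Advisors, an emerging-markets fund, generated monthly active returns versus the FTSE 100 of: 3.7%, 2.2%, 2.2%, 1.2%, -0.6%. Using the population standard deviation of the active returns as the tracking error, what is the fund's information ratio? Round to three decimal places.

Mean return r̄ = 8.70 / 5 = 1.7400%
Σ(r − r̄)² = (3.7 − 1.7400)² + (2.2 − 1.7400)² + (2.2 − 1.7400)² + … = 10.0320
σ = √[10.0320 / 5] = 1.4165%
IR = r̄ / tracking error = 1.7400 / 1.4165 = 1.2284

1.228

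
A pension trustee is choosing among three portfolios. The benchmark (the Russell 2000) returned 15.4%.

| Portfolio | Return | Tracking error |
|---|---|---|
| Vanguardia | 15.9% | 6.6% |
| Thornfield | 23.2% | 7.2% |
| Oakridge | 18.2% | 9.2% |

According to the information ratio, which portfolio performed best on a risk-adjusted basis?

Thornfield

Vanguardia: IR = (15.9% − 15.4%) / 6.6% = 0.076
Thornfield: IR = (23.2% − 15.4%) / 7.2% = 1.083
Oakridge: IR = (18.2% − 15.4%) / 9.2% = 0.304
Highest: Thornfield (1.083).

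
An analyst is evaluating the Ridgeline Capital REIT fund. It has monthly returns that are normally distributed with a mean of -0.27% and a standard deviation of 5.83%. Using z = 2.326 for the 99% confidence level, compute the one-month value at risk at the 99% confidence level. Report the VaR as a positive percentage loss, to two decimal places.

13.83

VaR (as % loss) = −(μ − z·σ) = −(-0.27% − 2.326 × 5.83%) = −(-13.83058%) = 13.83058%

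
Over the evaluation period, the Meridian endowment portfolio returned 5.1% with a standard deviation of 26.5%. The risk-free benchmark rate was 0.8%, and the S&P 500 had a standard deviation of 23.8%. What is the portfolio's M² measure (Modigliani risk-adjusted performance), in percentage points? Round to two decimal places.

Sharpe = (Rp − Rf) / σp = (5.1% − 0.8%) / 26.5% = 0.1623
M² = Rf + Sharpe × σm = 0.8% + 0.1623 × 23.8% = 4.6627%

4.66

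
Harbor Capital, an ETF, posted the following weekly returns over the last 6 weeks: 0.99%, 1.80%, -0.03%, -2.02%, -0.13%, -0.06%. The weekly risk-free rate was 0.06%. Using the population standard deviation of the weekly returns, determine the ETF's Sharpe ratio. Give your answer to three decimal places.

0.027

μ = (0.99 + 1.8 − 0.03 − 2.02 − 0.13 − 0.06) / 6 = 0.550 / 6 = 0.0917%
Σ(r − μ)² = 8.2715; population σ = √(8.2715/6) = 1.1741%
Sharpe = (μ − rf) / σ = (0.0917 − 0.06) / 1.1741 = 0.0317 / 1.1741 = 0.0270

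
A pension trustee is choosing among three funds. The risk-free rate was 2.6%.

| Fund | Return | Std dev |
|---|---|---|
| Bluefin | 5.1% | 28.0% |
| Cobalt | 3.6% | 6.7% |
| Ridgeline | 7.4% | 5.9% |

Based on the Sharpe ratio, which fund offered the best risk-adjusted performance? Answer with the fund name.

Bluefin: Sharpe ratio = (5.1% − 2.6%) / 28.0% = 0.089
Cobalt: Sharpe ratio = (3.6% − 2.6%) / 6.7% = 0.149
Ridgeline: Sharpe ratio = (7.4% − 2.6%) / 5.9% = 0.814
Highest: Ridgeline (0.814).

Ridgeline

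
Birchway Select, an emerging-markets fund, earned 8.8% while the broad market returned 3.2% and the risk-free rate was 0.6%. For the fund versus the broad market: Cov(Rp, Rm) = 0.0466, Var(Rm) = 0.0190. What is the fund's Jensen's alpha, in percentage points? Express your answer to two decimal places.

β = Cov / Var = 0.0466 / 0.0190 = 2.4526
E[R] = Rf + β(Rm − Rf) = 0.6% + 2.4526 × (3.2% − 0.6%) = 6.9768%
α = Rp − E[R] = 8.8% − 6.9768% = 1.8232

1.82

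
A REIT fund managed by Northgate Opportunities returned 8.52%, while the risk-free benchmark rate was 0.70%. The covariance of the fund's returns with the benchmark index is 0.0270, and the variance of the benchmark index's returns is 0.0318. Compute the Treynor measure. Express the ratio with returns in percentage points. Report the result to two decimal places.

9.21

β = Cov / Var = 0.0270 / 0.0318 = 0.8491
Treynor = (Rp − Rf) / β = (8.52% − 0.70%) / 0.8491 = 7.82 / 0.8491 = 9.2098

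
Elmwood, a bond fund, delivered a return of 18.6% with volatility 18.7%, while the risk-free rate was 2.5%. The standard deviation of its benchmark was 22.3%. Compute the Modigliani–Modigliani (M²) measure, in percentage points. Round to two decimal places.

Sharpe = (Rp − Rf) / σp = (18.6% − 2.5%) / 18.7% = 0.8610
M² = Rf + Sharpe × σm = 2.5% + 0.8610 × 22.3% = 21.7003%

21.70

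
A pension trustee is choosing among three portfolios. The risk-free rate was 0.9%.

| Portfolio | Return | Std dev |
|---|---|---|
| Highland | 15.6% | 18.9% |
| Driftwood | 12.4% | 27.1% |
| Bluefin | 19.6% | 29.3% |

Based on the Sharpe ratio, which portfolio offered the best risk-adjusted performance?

Highland

Highland: Sharpe ratio = (15.6% − 0.9%) / 18.9% = 0.778
Driftwood: Sharpe ratio = (12.4% − 0.9%) / 27.1% = 0.424
Bluefin: Sharpe ratio = (19.6% − 0.9%) / 29.3% = 0.638
Highest: Highland (0.778).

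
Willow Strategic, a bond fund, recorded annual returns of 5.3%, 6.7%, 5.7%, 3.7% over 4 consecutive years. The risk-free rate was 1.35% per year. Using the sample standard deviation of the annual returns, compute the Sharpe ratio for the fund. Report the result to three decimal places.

r̄ = (5.3 + 6.7 + 5.7 + 3.7) / 4 = 5.3500%
Sample std dev = √[4.6700 / 3] = 1.2477%
Sharpe = (r̄ − rf) / σ = (5.3500 − 1.35) / 1.2477 = 4.0000 / 1.2477 = 3.2059

3.206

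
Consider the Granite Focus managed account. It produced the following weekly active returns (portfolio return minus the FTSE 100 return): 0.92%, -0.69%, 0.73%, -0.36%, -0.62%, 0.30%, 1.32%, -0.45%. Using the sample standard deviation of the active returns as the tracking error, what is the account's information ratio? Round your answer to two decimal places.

Mean return μ = 1.150 / 8 = 0.1438%
Sample σ = √[Σ(r − μ)² / 7] = √[4.2390 / 7] = √0.6056 = 0.7782%
IR = μ / tracking error = 0.1438 / 0.7782 = 0.1848

0.18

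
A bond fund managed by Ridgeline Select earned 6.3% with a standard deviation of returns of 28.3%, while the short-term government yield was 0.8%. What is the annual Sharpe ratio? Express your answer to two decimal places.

Sharpe = (Rp − Rf) / σp = (6.3% − 0.8%) / 28.3% = 5.50% / 28.3% = 0.1943

0.19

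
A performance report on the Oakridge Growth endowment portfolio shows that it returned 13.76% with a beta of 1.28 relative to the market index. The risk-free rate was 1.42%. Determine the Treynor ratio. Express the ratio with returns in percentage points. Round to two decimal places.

9.64

Treynor = (Rp − Rf) / β = (13.76% − 1.42%) / 1.28 = 12.34 / 1.28 = 9.6406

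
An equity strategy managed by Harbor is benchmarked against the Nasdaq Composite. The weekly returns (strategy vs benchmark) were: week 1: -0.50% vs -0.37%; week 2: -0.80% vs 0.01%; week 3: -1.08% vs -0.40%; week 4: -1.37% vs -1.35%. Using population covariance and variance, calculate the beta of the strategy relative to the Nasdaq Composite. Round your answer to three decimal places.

r̄p = -0.9375%,  r̄m = -0.5275%
Cov = Σ(rp − r̄p)(rm − r̄m) / 4 = 0.1201
Var(rm) = Σ(rm − r̄m)² / 4 = 0.2516
β = Cov / Var = 0.1201 / 0.2516 = 0.4773

0.477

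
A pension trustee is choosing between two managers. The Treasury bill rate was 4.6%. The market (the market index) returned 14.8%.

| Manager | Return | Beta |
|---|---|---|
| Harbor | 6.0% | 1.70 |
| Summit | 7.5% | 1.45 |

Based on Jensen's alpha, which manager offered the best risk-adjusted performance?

Harbor: α = 6.0% − [4.6% + 1.70 × (14.8% − 4.6%)] = -15.940
Summit: α = 7.5% − [4.6% + 1.45 × (14.8% − 4.6%)] = -11.890
Highest: Summit (-11.890).

Summit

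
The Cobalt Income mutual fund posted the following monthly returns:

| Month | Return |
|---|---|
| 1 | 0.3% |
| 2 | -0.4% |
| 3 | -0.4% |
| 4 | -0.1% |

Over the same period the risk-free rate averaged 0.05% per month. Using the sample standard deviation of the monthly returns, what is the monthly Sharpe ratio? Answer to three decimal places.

-0.603

r̄ = (0.3 − 0.4 − 0.4 − 0.1) / 4 = -0.1500%
Σ(r − r̄)² = (0.3 − (-0.1500))² + (-0.4 − (-0.1500))² + … = 0.3300
sample σ = √(0.3300 / 3) = √0.1100 = 0.3317%
Sharpe = (r̄ − rf) / σ = (-0.1500 − 0.05) / 0.3317 = -0.2000 / 0.3317 = -0.6030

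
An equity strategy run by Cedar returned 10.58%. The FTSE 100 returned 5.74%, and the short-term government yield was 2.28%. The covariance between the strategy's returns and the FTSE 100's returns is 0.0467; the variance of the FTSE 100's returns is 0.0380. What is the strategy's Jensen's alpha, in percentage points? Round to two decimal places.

β = Cov / Var = 0.0467 / 0.0380 = 1.2289
E[R] = Rf + β(Rm − Rf) = 2.28% + 1.2289 × (5.74% − 2.28%) = 6.5320%
α = Rp − E[R] = 10.58% − 6.5320% = 4.0480

4.05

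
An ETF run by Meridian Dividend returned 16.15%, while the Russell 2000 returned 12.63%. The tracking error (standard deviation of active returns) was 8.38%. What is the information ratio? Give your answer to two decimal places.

IR = (Rp − Rb) / TE = (16.15% − 12.63%) / 8.38% = 3.52% / 8.38% = 0.4200

0.42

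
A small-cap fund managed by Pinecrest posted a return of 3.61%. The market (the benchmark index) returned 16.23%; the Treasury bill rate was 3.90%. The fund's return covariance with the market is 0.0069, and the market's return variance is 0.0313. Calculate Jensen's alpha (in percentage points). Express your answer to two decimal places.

β = Cov / Var = 0.0069 / 0.0313 = 0.2204
E[R] = Rf + β(Rm − Rf) = 3.90% + 0.2204 × (16.23% − 3.90%) = 6.6175%
α = Rp − E[R] = 3.61% − 6.6175% = -3.0075

-3.01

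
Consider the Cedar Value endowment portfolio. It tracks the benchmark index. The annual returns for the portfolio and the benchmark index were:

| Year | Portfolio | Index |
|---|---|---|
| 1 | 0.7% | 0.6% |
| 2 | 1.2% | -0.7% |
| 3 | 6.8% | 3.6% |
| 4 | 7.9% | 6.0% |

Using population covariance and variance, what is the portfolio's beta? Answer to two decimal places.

r̄p = 4.1500%,  r̄m = 2.3750%
Cov = Σ(rp − r̄p)(rm − r̄m) / 4 = 8.0088
Var(rm) = Σ(rm − r̄m)² / 4 = 6.8119
β = Cov / Var = 8.0088 / 6.8119 = 1.1757

1.18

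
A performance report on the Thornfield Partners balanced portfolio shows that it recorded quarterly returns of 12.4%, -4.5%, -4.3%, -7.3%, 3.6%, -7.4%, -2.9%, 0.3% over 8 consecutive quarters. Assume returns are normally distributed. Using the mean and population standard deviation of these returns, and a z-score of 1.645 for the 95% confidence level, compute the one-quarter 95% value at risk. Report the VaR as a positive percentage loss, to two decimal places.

Mean return r̄ = -10.10 / 8 = -1.2625%
Population σ = √[Σ(r − r̄)² / 8] = √[309.2588 / 8] = √38.6574 = 6.2175%
VaR = −(r̄ − z·σ) = −(-1.2625 − 1.645 × 6.2175) = −(-11.4903) = 11.4903%

11.49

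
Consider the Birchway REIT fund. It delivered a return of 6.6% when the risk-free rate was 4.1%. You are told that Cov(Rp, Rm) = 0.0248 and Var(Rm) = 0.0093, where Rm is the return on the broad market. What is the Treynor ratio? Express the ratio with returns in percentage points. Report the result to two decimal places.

0.94

β = Cov / Var = 0.0248 / 0.0093 = 2.6667
Treynor = (Rp − Rf) / β = (6.6% − 4.1%) / 2.6667 = 2.50 / 2.6667 = 0.9375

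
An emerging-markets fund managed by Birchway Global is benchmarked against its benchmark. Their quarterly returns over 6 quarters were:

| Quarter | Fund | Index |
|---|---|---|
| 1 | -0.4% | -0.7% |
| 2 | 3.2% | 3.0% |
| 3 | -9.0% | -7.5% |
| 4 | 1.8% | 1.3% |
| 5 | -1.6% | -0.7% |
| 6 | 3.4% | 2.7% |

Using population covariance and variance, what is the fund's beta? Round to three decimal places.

1.196

r̄p = -0.4333%,  r̄m = -0.3167%
Cov = Σ(rp − r̄p)(rm − r̄m) / 6 = 14.8661
Var(rm) = Σ(rm − r̄m)² / 6 = 12.4347
β = Cov / Var = 14.8661 / 12.4347 = 1.1955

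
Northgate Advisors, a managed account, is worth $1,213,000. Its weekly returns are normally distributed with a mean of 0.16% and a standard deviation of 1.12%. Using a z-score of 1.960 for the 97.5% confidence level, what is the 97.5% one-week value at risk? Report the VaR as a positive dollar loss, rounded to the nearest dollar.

$24,687

Return at the 97.5% tail: μ − z·σ = 0.16% − 1.960 × 1.12% = 0.16 − 2.1952 = -2.0352%
VaR = −(-2.0352%) × $1,213,000 = 2.0352% × $1,213,000 = $24,687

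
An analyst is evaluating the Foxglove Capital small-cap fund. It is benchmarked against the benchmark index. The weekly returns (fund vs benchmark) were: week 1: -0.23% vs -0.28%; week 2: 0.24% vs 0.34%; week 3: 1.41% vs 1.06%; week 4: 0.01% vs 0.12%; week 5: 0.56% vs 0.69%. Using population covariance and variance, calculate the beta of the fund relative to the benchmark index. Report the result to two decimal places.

1.19

r̄p = 0.3980%,  r̄m = 0.3860%
Cov = Σ(rp − r̄p)(rm − r̄m) / 5 = 0.2520
Var(rm) = Σ(rm − r̄m)² / 5 = 0.2126
β = Cov / Var = 0.2520 / 0.2126 = 1.1853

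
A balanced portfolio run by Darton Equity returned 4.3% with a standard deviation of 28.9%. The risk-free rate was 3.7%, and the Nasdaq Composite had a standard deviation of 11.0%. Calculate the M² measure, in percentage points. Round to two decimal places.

3.93

Sharpe = (Rp − Rf) / σp = (4.3% − 3.7%) / 28.9% = 0.0208
M² = Rf + Sharpe × σm = 3.7% + 0.0208 × 11.0% = 3.9288%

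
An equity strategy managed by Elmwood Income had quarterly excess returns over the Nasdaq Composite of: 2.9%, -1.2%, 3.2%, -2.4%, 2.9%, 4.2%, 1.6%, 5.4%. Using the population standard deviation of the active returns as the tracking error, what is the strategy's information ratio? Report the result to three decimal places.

0.837

r̄ = (2.9 − 1.2 + 3.2 − 2.4 + 2.9 + 4.2 + 1.6 + 5.4) / 8 = 16.60 / 8 = 2.0750%
Population σ = √[Σ(r − r̄)² / 8] = √[49.1750 / 8] = √6.1469 = 2.4793%
IR = r̄ / tracking error = 2.0750 / 2.4793 = 0.8369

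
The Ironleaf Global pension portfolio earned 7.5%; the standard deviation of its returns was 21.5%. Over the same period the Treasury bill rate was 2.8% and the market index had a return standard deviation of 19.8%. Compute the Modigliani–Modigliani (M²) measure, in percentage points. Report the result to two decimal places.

Sharpe = (Rp − Rf) / σp = (7.5% − 2.8%) / 21.5% = 0.2186
M² = Rf + Sharpe × σm = 2.8% + 0.2186 × 19.8% = 7.1283%

7.13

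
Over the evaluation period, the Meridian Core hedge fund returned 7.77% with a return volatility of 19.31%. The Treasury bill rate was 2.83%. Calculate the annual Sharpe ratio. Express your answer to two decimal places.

Sharpe = (Rp − Rf) / σp = (7.77% − 2.83%) / 19.31% = 4.94% / 19.31% = 0.2558

0.26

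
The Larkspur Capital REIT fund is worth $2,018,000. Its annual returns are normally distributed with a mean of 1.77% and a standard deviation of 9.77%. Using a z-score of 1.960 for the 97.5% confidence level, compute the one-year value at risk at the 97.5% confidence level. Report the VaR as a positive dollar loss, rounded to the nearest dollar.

$350,712

Return at the 97.5% tail: μ − z·σ = 1.77% − 1.960 × 9.77% = 1.77 − 19.1492 = -17.3792%
VaR = −(-17.3792%) × $2,018,000 = 17.3792% × $2,018,000 = $350,712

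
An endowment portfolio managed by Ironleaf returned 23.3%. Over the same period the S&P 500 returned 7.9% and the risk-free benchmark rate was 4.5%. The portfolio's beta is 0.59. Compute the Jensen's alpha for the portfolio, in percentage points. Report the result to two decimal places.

CAPM expected return = Rf + β(Rm − Rf) = 4.5% + 0.59 × (7.9% − 4.5%) = 4.5 + 0.59 × 3.40 = 6.5060%
Jensen's α = Rp − E[R] = 23.3% − 6.5060% = 16.7940

16.79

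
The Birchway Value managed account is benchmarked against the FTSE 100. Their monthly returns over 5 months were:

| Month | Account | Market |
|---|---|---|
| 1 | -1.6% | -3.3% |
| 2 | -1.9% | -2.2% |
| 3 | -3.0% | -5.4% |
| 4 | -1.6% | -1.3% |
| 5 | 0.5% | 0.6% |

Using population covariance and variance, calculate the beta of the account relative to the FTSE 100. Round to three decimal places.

r̄p = -1.5200%,  r̄m = -2.3200%
Cov = Σ(rp − r̄p)(rm − r̄m) / 5 = 2.0816
Var(rm) = Σ(rm − r̄m)² / 5 = 4.0056
β = Cov / Var = 2.0816 / 4.0056 = 0.5197

0.520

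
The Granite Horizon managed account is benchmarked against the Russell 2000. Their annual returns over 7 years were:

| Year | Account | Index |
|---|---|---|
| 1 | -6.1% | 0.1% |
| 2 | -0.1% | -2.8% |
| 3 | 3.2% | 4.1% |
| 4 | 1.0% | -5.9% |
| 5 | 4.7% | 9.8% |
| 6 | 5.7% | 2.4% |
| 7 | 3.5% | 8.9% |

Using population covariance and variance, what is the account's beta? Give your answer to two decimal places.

r̄p = 1.7000%,  r̄m = 2.3714%
Cov = Σ(rp − r̄p)(rm − r̄m) / 7 = 9.9371
Var(rm) = Σ(rm − r̄m)² / 7 = 28.7306
β = Cov / Var = 9.9371 / 28.7306 = 0.3459

0.35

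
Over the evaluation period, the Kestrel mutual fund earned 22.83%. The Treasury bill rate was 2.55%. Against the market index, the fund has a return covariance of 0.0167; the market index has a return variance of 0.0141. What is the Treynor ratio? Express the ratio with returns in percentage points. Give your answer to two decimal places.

17.12

β = Cov / Var = 0.0167 / 0.0141 = 1.1844
Treynor = (Rp − Rf) / β = (22.83% − 2.55%) / 1.1844 = 20.28 / 1.1844 = 17.1226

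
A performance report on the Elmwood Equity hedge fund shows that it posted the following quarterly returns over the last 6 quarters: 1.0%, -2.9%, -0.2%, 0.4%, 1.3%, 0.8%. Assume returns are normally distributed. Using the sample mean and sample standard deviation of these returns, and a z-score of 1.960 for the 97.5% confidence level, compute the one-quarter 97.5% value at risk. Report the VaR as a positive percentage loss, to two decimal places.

2.96

μ = (1 − 2.9 − 0.2 + 0.4 + 1.3 + 0.8) / 6 = 0.0667%
Σ(r − μ)² = (1 − 0.0667)² + (-2.9 − 0.0667)² + … = 11.9133
sample σ = √(11.9133 / 5) = √2.3827 = 1.5436%
VaR = −(μ − z·σ) = −(0.0667 − 1.960 × 1.5436) = −(-2.9588) = 2.9588%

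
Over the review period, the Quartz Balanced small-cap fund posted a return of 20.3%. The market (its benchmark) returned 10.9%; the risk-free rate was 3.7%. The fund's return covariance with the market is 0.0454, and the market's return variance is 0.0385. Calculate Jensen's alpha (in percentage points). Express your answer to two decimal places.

8.11

β = Cov / Var = 0.0454 / 0.0385 = 1.1792
E[R] = Rf + β(Rm − Rf) = 3.7% + 1.1792 × (10.9% − 3.7%) = 12.1902%
α = Rp − E[R] = 20.3% − 12.1902% = 8.1098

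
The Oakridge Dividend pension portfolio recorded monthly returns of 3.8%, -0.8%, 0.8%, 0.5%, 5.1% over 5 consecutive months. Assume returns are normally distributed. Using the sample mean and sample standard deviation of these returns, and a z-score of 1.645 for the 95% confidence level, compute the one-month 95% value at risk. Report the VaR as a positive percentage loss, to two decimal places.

2.18

r̄ = (3.8 − 0.8 + 0.8 + 0.5 + 5.1) / 5 = 9.40 / 5 = 1.8800%
Σ(r − r̄)² = (3.8 − 1.8800)² + (-0.8 − 1.8800)² + (0.8 − 1.8800)² + … = 24.3080
σ = √[24.3080 / 4] = 2.4652%
VaR = −(r̄ − z·σ) = −(1.8800 − 1.645 × 2.4652) = −(-2.1753) = 2.1753%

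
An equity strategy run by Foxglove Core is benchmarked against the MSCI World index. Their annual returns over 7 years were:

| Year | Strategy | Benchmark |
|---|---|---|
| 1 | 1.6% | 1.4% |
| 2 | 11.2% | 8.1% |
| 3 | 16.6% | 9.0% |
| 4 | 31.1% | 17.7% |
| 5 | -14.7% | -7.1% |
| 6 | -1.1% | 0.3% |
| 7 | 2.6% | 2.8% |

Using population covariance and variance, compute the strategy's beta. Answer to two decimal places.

1.85

r̄p = 6.7571%,  r̄m = 4.6000%
Cov = Σ(rp − r̄p)(rm − r̄m) / 7 = 98.0814
Var(rm) = Σ(rm − r̄m)² / 7 = 53.1543
β = Cov / Var = 98.0814 / 53.1543 = 1.8452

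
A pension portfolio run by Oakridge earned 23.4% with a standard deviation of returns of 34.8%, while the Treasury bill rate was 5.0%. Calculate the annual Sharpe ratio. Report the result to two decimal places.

Sharpe = (Rp − Rf) / σp = (23.4% − 5.0%) / 34.8% = 18.40% / 34.8% = 0.5287

0.53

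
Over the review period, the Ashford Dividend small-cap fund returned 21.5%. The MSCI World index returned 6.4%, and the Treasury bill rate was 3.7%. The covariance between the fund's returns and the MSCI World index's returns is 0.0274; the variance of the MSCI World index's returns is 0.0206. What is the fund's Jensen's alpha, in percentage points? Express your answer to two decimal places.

β = Cov / Var = 0.0274 / 0.0206 = 1.3301
E[R] = Rf + β(Rm − Rf) = 3.7% + 1.3301 × (6.4% − 3.7%) = 7.2913%
α = Rp − E[R] = 21.5% − 7.2913% = 14.2087

14.21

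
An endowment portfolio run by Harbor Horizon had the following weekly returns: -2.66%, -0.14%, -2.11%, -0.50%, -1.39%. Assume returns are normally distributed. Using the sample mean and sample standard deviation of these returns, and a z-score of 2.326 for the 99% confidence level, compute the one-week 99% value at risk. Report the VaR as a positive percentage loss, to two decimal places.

r̄ = (-2.66 − 0.14 − 2.11 − 0.5 − 1.39) / 5 = -1.3600%
Sample σ = √[Σ(r − r̄)² / 4] = √[4.4814 / 4] = √1.1204 = 1.0585%
VaR = −(r̄ − z·σ) = −(-1.3600 − 2.326 × 1.0585) = −(-3.8221) = 3.8221%

3.82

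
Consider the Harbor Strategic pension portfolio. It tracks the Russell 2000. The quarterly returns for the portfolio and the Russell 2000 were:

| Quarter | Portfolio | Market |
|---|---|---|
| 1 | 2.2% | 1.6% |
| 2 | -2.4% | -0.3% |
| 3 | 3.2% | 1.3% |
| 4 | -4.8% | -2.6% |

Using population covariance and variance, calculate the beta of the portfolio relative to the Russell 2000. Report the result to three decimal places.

1.881

r̄p = -0.4500%,  r̄m = 0.0000%
Cov = Σ(rp − r̄p)(rm − r̄m) / 4 = 5.2200
Var(rm) = Σ(rm − r̄m)² / 4 = 2.7750
β = Cov / Var = 5.2200 / 2.7750 = 1.8811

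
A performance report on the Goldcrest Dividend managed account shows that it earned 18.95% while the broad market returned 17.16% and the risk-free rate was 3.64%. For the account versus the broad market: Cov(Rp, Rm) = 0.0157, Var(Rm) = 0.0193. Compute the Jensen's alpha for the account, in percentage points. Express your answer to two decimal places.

β = Cov / Var = 0.0157 / 0.0193 = 0.8135
E[R] = Rf + β(Rm − Rf) = 3.64% + 0.8135 × (17.16% − 3.64%) = 14.6385%
α = Rp − E[R] = 18.95% − 14.6385% = 4.3115

4.31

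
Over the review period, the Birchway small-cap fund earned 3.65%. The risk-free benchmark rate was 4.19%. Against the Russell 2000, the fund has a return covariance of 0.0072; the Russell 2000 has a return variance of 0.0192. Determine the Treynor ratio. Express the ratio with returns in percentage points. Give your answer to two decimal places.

β = Cov / Var = 0.0072 / 0.0192 = 0.3750
Treynor = (Rp − Rf) / β = (3.65% − 4.19%) / 0.3750 = -0.54 / 0.3750 = -1.4400

-1.44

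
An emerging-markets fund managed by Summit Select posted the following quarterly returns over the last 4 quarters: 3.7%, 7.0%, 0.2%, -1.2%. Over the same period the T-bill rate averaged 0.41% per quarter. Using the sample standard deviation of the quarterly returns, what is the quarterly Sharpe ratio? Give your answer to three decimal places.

0.547

Mean return r̄ = 9.70 / 4 = 2.4250%
Sample std dev = √[40.6475 / 3] = 3.6809%
Sharpe = (r̄ − rf) / σ = (2.4250 − 0.41) / 3.6809 = 2.0150 / 3.6809 = 0.5474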